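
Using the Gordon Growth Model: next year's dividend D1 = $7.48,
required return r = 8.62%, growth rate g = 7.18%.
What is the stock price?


Formula: P = D1 / (r - g)
Spread: r - g = 0.0862 - 0.0718 = 0.0144
Substituting: P = $7.48 / 0.0144
P = $519.44

$519.44


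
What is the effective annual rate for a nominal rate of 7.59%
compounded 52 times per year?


Formula: EAR = (1 + r/m)^m - 1
Period rate: r/m = 0.0759 / 52 = 0.00146
Compounding: (1 + 0.00146)^52 = 1.078795
EAR = 1.078795 - 1 = 0.078795

0.078795


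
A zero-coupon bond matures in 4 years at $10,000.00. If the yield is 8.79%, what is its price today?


Formula: Price = FV / (1 + r)^n
Substituting: Price = $10,000.00 / (1 + 0.0879)^4
Discount factor: (1.0879)^4 = 1.400735
Price = $10,000.00 / 1.400735 = $7,139.11

$7,139.11


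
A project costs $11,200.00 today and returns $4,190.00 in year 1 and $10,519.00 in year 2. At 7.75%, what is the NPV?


Formula: NPV = C0 + C1/(1+r) + C2/(1+r)^2
Discount C1: $4,190.00 / (1 + 0.0775) = $3,888.63
Discount C2: $10,519.00 / (1 + 0.0775)^2 = $9,060.24
NPV = -$11,200.00 + $3,888.63 + $9,060.24 = $1,748.88

$1,748.88


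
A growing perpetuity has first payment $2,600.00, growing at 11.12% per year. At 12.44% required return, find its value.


Formula: PV = C / (r - g)
Spread: r - g = 0.1244 - 0.1112 = 0.0132
Substituting: PV = $2,600.00 / 0.0132
PV = $196,969.70

$196,969.70


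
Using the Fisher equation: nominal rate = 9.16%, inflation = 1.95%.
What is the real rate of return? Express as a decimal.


Formula: (1 + r_real) = (1 + r_nom) / (1 + inflation)
Substituting: (1 + r_real) = 1.0916 / 1.0195
(1 + r_real) = 1.070721
r_real = 1.070721 - 1 = 0.070721

0.070721


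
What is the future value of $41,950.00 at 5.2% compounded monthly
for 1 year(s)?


Formula: FV = P * (1 + r/m)^(m*t)
Period rate: r/m = 0.052 / 12 = 0.004333
Total periods: m*t = 12 * 1 = 12
Growth factor: (1 + 0.004333)^12 = 1.053257
FV = $41,950.00 * 1.053257 = $44,184.15

$44,184.15


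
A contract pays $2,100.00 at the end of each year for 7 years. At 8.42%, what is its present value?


Formula: PV = PMT * (1 - (1+r)^(-n)) / r
Discount factor: (1 + 0.0842)^(-7) = 0.567851
Bracket: 1 - 0.567851 = 0.432149
PV = $2,100.00 * 0.432149 / 0.0842 = $10,778.07

$10,778.07


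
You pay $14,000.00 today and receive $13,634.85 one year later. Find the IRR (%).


Formula: IRR = C1/C0 - 1
Substituting: IRR = $13,634.85 / $14,000.00 - 1
Ratio: 0.973918 - 1 = -0.026082
IRR = -2.6082%

-2.6082%


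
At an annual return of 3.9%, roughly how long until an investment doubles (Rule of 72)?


Formula: Years ≈ 72 / r
Substituting: Years ≈ 72 / 3.9
Years ≈ 18.5

18.5 years


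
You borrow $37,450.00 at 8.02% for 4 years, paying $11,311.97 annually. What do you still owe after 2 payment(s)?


Formula: Balance = PV*(1+r)^k - PMT*((1+r)^k - 1)/r
Growth: (1 + 0.0802)^2 = 1.166832
Accumulated factor: ((1+r)^k - 1)/r = 2.0802
Balance = $37,450.00 * 1.166832 - $11,311.97 * 2.0802
Balance = $20,166.70

$20,166.70


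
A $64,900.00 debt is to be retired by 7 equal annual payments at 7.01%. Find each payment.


Formula: PMT = PV * r / (1 - (1+r)^(-n))
Denominator: 1 - (1 + 0.0701)^(-7) = 0.377658
Numerator: $64,900.00 * 0.0701 = 4549.49
PMT = 4549.49 / 0.377658 = $12,046.60

$12,046.60


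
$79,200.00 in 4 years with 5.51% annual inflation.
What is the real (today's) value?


Formula: Real value = nominal / (1 + inflation)^years
Price level: (1 + 0.0551)^4 = 1.239294
Real value = $79,200.00 / 1.239294 = $63,907.33

$63,907.33


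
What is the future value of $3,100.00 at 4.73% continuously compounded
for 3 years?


Formula: FV = P * e^(r*t)
Exponent: r*t = 0.0473 * 3 = 0.1419
e^(0.1419) = 1.152461
FV = $3,100.00 * 1.152461 = $3,572.63

$3,572.63


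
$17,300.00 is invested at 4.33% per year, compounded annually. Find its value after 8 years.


Formula: FV = P * (1 + r)^n
Substituting: FV = $17,300.00 * (1 + 0.0433)^8
Growth factor: (1.0433)^8 = 1.403698
FV = $17,300.00 * 1.403698 = $24,283.97

$24,283.97


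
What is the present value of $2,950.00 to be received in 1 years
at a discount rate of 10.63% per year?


Formula: PV = FV / (1 + r)^n
Substituting: PV = $2,950.00 / (1 + 0.1063)^1
Discount factor: (1.1063)^1 = 1.1063
PV = $2,950.00 / 1.1063 = $2,666.55

$2,666.55


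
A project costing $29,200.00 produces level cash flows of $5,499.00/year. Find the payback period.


Formula: Payback = investment / annual cash flow
Substituting: Payback = $29,200.00 / $5,499.00
Payback = 5.3101 years

5.3101 years


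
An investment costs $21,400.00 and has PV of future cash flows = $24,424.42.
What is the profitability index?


Formula: PI = PV(cash flows) / initial investment
Substituting: PI = $24,424.42 / $21,400.00
PI = 1.1413

1.1413


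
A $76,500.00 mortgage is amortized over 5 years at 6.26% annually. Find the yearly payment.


Formula: PMT = PV * r / (1 - (1+r)^(-n))
Denominator: 1 - (1 + 0.0626)^(-5) = 0.261839
Numerator: $76,500.00 * 0.0626 = 4788.9
PMT = 4788.9 / 0.261839 = $18,289.46

$18,289.46


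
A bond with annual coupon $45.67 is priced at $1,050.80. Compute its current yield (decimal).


Formula: Current yield = annual coupon / price
Substituting: CY = $45.67 / $1,050.80
CY = 0.043462

0.043462


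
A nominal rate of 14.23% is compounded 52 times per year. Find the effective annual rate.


Formula: EAR = (1 + r/m)^m - 1
Period rate: r/m = 0.1423 / 52 = 0.002737
Compounding: (1 + 0.002737)^52 = 1.152698
EAR = 1.152698 - 1 = 0.152698

0.152698


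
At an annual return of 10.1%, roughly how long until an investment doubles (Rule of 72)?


Formula: Years ≈ 72 / r
Substituting: Years ≈ 72 / 10.1
Years ≈ 7.1

7.1 years


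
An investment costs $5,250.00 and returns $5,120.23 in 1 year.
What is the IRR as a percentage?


Formula: IRR = C1/C0 - 1
Substituting: IRR = $5,120.23 / $5,250.00 - 1
Ratio: 0.975282 - 1 = -0.024718
IRR = -2.4718%

-2.4718%


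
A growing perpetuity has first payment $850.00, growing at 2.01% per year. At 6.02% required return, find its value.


Formula: PV = C / (r - g)
Spread: r - g = 0.0602 - 0.0201 = 0.0401
Substituting: PV = $850.00 / 0.0401
PV = $21,197.01

$21,197.01


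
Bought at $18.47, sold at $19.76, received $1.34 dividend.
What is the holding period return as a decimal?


Formula: HPR = (P1 - P0 + D) / P0
Gain: $19.76 - $18.47 + $1.34 = $2.63
HPR = $2.63 / $18.47 = 0.1424

0.1424


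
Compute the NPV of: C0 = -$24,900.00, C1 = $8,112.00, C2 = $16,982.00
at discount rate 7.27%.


Formula: NPV = C0 + C1/(1+r) + C2/(1+r)^2
Discount C1: $8,112.00 / (1 + 0.0727) = $7,562.23
Discount C2: $16,982.00 / (1 + 0.0727)^2 = $14,758.16
NPV = -$24,900.00 + $7,562.23 + $14,758.16 = -$2,579.61

-$2,579.61


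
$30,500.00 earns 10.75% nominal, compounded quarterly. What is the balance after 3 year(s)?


Formula: FV = P * (1 + r/m)^(m*t)
Period rate: r/m = 0.1075 / 4 = 0.026875
Total periods: m*t = 4 * 3 = 12
Growth factor: (1 + 0.026875)^12 = 1.37471
FV = $30,500.00 * 1.37471 = $41,928.64

$41,928.64


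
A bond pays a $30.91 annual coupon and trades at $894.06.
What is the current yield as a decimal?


Formula: Current yield = annual coupon / price
Substituting: CY = $30.91 / $894.06
CY = 0.034573

0.034573


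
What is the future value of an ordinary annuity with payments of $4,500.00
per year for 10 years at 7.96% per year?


Formula: FV = PMT * ((1+r)^n - 1) / r
Growth factor: (1 + 0.0796)^10 = 2.150942
Numerator: 2.150942 - 1 = 1.150942
FV = $4,500.00 * 1.150942 / 0.0796 = $65,065.83

$65,065.83


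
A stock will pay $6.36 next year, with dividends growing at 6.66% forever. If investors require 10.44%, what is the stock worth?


Formula: P = D1 / (r - g)
Spread: r - g = 0.1044 - 0.0666 = 0.0378
Substituting: P = $6.36 / 0.0378
P = $168.25

$168.25


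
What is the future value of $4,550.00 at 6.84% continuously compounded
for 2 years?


Formula: FV = P * e^(r*t)
Exponent: r*t = 0.0684 * 2 = 0.1368
e^(0.1368) = 1.146599
FV = $4,550.00 * 1.146599 = $5,217.02

$5,217.02


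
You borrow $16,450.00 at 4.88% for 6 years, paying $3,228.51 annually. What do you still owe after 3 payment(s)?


Formula: Balance = PV*(1+r)^k - PMT*((1+r)^k - 1)/r
Growth: (1 + 0.0488)^3 = 1.153661
Accumulated factor: ((1+r)^k - 1)/r = 3.148781
Balance = $16,450.00 * 1.153661 - $3,228.51 * 3.148781
Balance = $8,811.84

$8,811.84


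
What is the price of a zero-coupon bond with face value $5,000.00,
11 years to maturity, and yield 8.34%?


Formula: Price = FV / (1 + r)^n
Substituting: Price = $5,000.00 / (1 + 0.0834)^11
Discount factor: (1.0834)^11 = 2.413666
Price = $5,000.00 / 2.413666 = $2,071.54

$2,071.54


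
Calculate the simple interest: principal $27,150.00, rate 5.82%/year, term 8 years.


Formula: I = P * r * t
Substituting: I = $27,150.00 * 0.0582 * 8
Step: I = $27,150.00 * 0.4656
I = $12,641.04

$12,641.04


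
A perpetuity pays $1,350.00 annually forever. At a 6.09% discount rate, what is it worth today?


Formula: PV = C / r
Substituting: PV = $1,350.00 / 0.0609
PV = $22,167.49

$22,167.49


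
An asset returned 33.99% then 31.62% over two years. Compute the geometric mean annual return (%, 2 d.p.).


Formula: Geometric mean = ((1+r1)*(1+r2))^(1/2) - 1
Product: (1 + 0.3399) * (1 + 0.3162) = 1.3399 * 1.3162 = 1.763576
Square root: 1.763576^0.5 = 1.327997
Geometric mean = 1.327997 - 1 = 0.327997
As percentage: 32.80%

32.80%


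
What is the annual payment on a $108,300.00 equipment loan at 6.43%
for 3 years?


Formula: PMT = PV * r / (1 - (1+r)^(-n))
Denominator: 1 - (1 + 0.0643)^(-3) = 0.170516
Numerator: $108,300.00 * 0.0643 = 6963.69
PMT = 6963.69 / 0.170516 = $40,838.83

$40,838.83


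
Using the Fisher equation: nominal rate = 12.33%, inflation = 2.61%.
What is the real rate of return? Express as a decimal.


Formula: (1 + r_real) = (1 + r_nom) / (1 + inflation)
Substituting: (1 + r_real) = 1.1233 / 1.0261
(1 + r_real) = 1.094728
r_real = 1.094728 - 1 = 0.094728

0.094728


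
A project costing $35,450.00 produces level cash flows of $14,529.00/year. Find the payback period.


Formula: Payback = investment / annual cash flow
Substituting: Payback = $35,450.00 / $14,529.00
Payback = 2.4399 years

2.4399 years


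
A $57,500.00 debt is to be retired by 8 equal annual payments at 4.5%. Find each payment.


Formula: PMT = PV * r / (1 - (1+r)^(-n))
Denominator: 1 - (1 + 0.045)^(-8) = 0.296815
Numerator: $57,500.00 * 0.045 = 2587.5
PMT = 2587.5 / 0.296815 = $8,717.56

$8,717.56


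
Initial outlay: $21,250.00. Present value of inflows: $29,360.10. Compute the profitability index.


Formula: PI = PV(cash flows) / initial investment
Substituting: PI = $29,360.10 / $21,250.00
PI = 1.3817

1.3817


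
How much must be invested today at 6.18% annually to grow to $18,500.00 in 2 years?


Formula: PV = FV / (1 + r)^n
Substituting: PV = $18,500.00 / (1 + 0.0618)^2
Discount factor: (1.0618)^2 = 1.127419
PV = $18,500.00 / 1.127419 = $16,409.16

$16,409.16


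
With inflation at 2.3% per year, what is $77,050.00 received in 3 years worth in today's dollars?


Formula: Real value = nominal / (1 + inflation)^years
Price level: (1 + 0.023)^3 = 1.070599
Real value = $77,050.00 / 1.070599 = $71,969.05

$71,969.05


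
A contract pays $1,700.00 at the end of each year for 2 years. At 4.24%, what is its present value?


Formula: PV = PMT * (1 - (1+r)^(-n)) / r
Discount factor: (1 + 0.0424)^(-2) = 0.920304
Bracket: 1 - 0.920304 = 0.079696
PV = $1,700.00 * 0.079696 / 0.0424 = $3,195.37

$3,195.37


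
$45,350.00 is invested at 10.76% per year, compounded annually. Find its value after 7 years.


Formula: FV = P * (1 + r)^n
Substituting: FV = $45,350.00 * (1 + 0.1076)^7
Growth factor: (1.1076)^7 = 2.04494
FV = $45,350.00 * 2.04494 = $92,738.04

$92,738.04


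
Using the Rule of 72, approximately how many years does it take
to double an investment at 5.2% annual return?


Formula: Years ≈ 72 / r
Substituting: Years ≈ 72 / 5.2
Years ≈ 13.8

13.8 years


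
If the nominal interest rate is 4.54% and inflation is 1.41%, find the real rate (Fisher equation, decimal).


Formula: (1 + r_real) = (1 + r_nom) / (1 + inflation)
Substituting: (1 + r_real) = 1.0454 / 1.0141
(1 + r_real) = 1.030865
r_real = 1.030865 - 1 = 0.030865

0.030865


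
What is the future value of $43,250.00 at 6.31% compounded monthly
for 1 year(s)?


Formula: FV = P * (1 + r/m)^(m*t)
Period rate: r/m = 0.0631 / 12 = 0.005258
Total periods: m*t = 12 * 1 = 12
Growth factor: (1 + 0.005258)^12 = 1.064957
FV = $43,250.00 * 1.064957 = $46,059.40

$46,059.40


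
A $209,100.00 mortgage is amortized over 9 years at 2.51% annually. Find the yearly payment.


Formula: PMT = PV * r / (1 - (1+r)^(-n))
Denominator: 1 - (1 + 0.0251)^(-9) = 0.199974
Numerator: $209,100.00 * 0.0251 = 5248.41
PMT = 5248.41 / 0.199974 = $26,245.41

$26,245.41


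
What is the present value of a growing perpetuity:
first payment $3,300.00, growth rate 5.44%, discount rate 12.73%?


Formula: PV = C / (r - g)
Spread: r - g = 0.1273 - 0.0544 = 0.0729
Substituting: PV = $3,300.00 / 0.0729
PV = $45,267.49

$45,267.49


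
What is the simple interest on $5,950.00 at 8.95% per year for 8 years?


Formula: I = P * r * t
Substituting: I = $5,950.00 * 0.0895 * 8
Step: I = $5,950.00 * 0.716
I = $4,260.20

$4,260.20


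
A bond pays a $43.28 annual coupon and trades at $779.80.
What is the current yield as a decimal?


Formula: Current yield = annual coupon / price
Substituting: CY = $43.28 / $779.80
CY = 0.055501

0.055501


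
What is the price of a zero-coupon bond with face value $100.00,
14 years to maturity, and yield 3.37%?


Formula: Price = FV / (1 + r)^n
Substituting: Price = $100.00 / (1 + 0.0337)^14
Discount factor: (1.0337)^14 = 1.590462
Price = $100.00 / 1.590462 = $62.87

$62.87


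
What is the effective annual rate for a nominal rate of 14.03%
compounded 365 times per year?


Formula: EAR = (1 + r/m)^m - 1
Period rate: r/m = 0.1403 / 365 = 0.000384
Compounding: (1 + 0.000384)^365 = 1.150588
EAR = 1.150588 - 1 = 0.150588

0.150588


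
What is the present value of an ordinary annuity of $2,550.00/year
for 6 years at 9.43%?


Formula: PV = PMT * (1 - (1+r)^(-n)) / r
Discount factor: (1 + 0.0943)^(-6) = 0.582347
Bracket: 1 - 0.582347 = 0.417653
PV = $2,550.00 * 0.417653 / 0.0943 = $11,293.91

$11,293.91


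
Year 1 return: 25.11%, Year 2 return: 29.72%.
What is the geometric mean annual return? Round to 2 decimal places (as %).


Formula: Geometric mean = ((1+r1)*(1+r2))^(1/2) - 1
Product: (1 + 0.2511) * (1 + 0.2972) = 1.2511 * 1.2972 = 1.622927
Square root: 1.622927^0.5 = 1.273941
Geometric mean = 1.273941 - 1 = 0.273941
As percentage: 27.39%

27.39%


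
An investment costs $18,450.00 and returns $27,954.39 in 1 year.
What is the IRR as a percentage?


Formula: IRR = C1/C0 - 1
Substituting: IRR = $27,954.39 / $18,450.00 - 1
Ratio: 1.515143 - 1 = 0.515143
IRR = 51.5143%

51.5143%


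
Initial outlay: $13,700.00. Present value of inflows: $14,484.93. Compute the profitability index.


Formula: PI = PV(cash flows) / initial investment
Substituting: PI = $14,484.93 / $13,700.00
PI = 1.0573

1.0573


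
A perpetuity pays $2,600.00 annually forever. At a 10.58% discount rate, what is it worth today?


Formula: PV = C / r
Substituting: PV = $2,600.00 / 0.1058
PV = $24,574.67

$24,574.67


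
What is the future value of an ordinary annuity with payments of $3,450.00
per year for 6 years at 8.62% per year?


Formula: FV = PMT * ((1+r)^n - 1) / r
Growth factor: (1 + 0.0862)^6 = 1.642324
Numerator: 1.642324 - 1 = 0.642324
FV = $3,450.00 * 0.642324 / 0.0862 = $25,707.86

$25,707.86


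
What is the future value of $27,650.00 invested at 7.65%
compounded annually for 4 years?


Formula: FV = P * (1 + r)^n
Substituting: FV = $27,650.00 * (1 + 0.0765)^4
Growth factor: (1.0765)^4 = 1.342939
FV = $27,650.00 * 1.342939 = $37,132.25

$37,132.25


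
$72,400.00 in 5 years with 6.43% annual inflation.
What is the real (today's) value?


Formula: Real value = nominal / (1 + inflation)^years
Price level: (1 + 0.0643)^5 = 1.36559
Real value = $72,400.00 / 1.36559 = $53,017.38

$53,017.38


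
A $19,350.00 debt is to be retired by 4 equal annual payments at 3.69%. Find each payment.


Formula: PMT = PV * r / (1 - (1+r)^(-n))
Denominator: 1 - (1 + 0.0369)^(-4) = 0.134928
Numerator: $19,350.00 * 0.0369 = 714.015
PMT = 714.015 / 0.134928 = $5,291.84

$5,291.84


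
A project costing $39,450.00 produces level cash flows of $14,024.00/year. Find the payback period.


Formula: Payback = investment / annual cash flow
Substituting: Payback = $39,450.00 / $14,024.00
Payback = 2.813 years

2.813 years


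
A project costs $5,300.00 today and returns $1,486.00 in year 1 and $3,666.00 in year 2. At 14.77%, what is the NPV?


Formula: NPV = C0 + C1/(1+r) + C2/(1+r)^2
Discount C1: $1,486.00 / (1 + 0.1477) = $1,294.76
Discount C2: $3,666.00 / (1 + 0.1477)^2 = $2,783.14
NPV = -$5,300.00 + $1,294.76 + $2,783.14 = -$1,222.09

-$1,222.09


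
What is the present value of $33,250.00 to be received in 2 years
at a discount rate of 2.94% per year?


Formula: PV = FV / (1 + r)^n
Substituting: PV = $33,250.00 / (1 + 0.0294)^2
Discount factor: (1.0294)^2 = 1.059664
PV = $33,250.00 / 1.059664 = $31,377.86

$31,377.86


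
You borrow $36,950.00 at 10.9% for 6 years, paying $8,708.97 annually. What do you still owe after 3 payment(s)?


Formula: Balance = PV*(1+r)^k - PMT*((1+r)^k - 1)/r
Growth: (1 + 0.109)^3 = 1.363938
Accumulated factor: ((1+r)^k - 1)/r = 3.338881
Balance = $36,950.00 * 1.363938 - $8,708.97 * 3.338881
Balance = $21,319.30

$21,319.30


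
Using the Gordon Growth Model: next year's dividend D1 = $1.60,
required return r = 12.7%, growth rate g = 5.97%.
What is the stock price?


Formula: P = D1 / (r - g)
Spread: r - g = 0.127 - 0.0597 = 0.0673
Substituting: P = $1.60 / 0.0673
P = $23.77

$23.77


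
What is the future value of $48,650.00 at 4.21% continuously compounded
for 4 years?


Formula: FV = P * e^(r*t)
Exponent: r*t = 0.0421 * 4 = 0.1684
e^(0.1684) = 1.18341
FV = $48,650.00 * 1.18341 = $57,572.89

$57,572.89


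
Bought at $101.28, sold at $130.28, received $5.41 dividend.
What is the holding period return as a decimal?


Formula: HPR = (P1 - P0 + D) / P0
Gain: $130.28 - $101.28 + $5.41 = $34.41
HPR = $34.41 / $101.28 = 0.3398

0.3398


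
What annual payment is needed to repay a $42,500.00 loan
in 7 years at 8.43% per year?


Formula: PMT = PV * r / (1 - (1+r)^(-n))
Denominator: 1 - (1 + 0.0843)^(-7) = 0.432516
Numerator: $42,500.00 * 0.0843 = 3582.75
PMT = 3582.75 / 0.432516 = $8,283.51

$8,283.51


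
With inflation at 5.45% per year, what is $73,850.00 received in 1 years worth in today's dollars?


Formula: Real value = nominal / (1 + inflation)^years
Price level: (1 + 0.0545)^1 = 1.0545
Real value = $73,850.00 / 1.0545 = $70,033.19

$70,033.19


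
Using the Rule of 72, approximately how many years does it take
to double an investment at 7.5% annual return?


Formula: Years ≈ 72 / r
Substituting: Years ≈ 72 / 7.5
Years ≈ 9.6

9.6 years


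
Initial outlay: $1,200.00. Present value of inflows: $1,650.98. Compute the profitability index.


Formula: PI = PV(cash flows) / initial investment
Substituting: PI = $1,650.98 / $1,200.00
PI = 1.3758

1.3758


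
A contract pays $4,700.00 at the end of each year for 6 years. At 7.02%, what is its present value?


Formula: PV = PMT * (1 - (1+r)^(-n)) / r
Discount factor: (1 + 0.0702)^(-6) = 0.665595
Bracket: 1 - 0.665595 = 0.334405
PV = $4,700.00 * 0.334405 / 0.0702 = $22,388.91

$22,388.91


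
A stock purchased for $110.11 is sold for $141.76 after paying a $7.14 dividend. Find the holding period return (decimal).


Formula: HPR = (P1 - P0 + D) / P0
Gain: $141.76 - $110.11 + $7.14 = $38.79
HPR = $38.79 / $110.11 = 0.3523

0.3523


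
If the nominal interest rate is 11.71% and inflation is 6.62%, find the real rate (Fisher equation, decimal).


Formula: (1 + r_real) = (1 + r_nom) / (1 + inflation)
Substituting: (1 + r_real) = 1.1171 / 1.0662
(1 + r_real) = 1.04774
r_real = 1.04774 - 1 = 0.04774

0.04774


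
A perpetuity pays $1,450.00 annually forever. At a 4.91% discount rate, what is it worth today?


Formula: PV = C / r
Substituting: PV = $1,450.00 / 0.0491
PV = $29,531.57

$29,531.57


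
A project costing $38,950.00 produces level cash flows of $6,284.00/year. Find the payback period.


Formula: Payback = investment / annual cash flow
Substituting: Payback = $38,950.00 / $6,284.00
Payback = 6.1983 years

6.1983 years


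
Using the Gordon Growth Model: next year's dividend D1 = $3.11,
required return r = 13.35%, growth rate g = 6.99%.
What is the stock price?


Formula: P = D1 / (r - g)
Spread: r - g = 0.1335 - 0.0699 = 0.0636
Substituting: P = $3.11 / 0.0636
P = $48.90

$48.90


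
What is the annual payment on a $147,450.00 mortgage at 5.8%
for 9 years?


Formula: PMT = PV * r / (1 - (1+r)^(-n))
Denominator: 1 - (1 + 0.058)^(-9) = 0.397955
Numerator: $147,450.00 * 0.058 = 8552.1
PMT = 8552.1 / 0.397955 = $21,490.12

$21,490.12


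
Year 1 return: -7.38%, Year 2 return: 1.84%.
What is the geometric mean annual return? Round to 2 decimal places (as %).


Formula: Geometric mean = ((1+r1)*(1+r2))^(1/2) - 1
Product: (1 + -0.0738) * (1 + 0.0184) = 0.9262 * 1.0184 = 0.943242
Square root: 0.943242^0.5 = 0.971207
Geometric mean = 0.971207 - 1 = -0.028793
As percentage: -2.88%

-2.88%


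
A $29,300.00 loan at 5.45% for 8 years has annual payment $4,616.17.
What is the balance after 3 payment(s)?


Formula: Balance = PV*(1+r)^k - PMT*((1+r)^k - 1)/r
Growth: (1 + 0.0545)^3 = 1.172573
Accumulated factor: ((1+r)^k - 1)/r = 3.16647
Balance = $29,300.00 * 1.172573 - $4,616.17 * 3.16647
Balance = $19,739.41

$19,739.41


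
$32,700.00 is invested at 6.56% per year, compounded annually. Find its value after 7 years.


Formula: FV = P * (1 + r)^n
Substituting: FV = $32,700.00 * (1 + 0.0656)^7
Growth factor: (1.0656)^7 = 1.560125
FV = $32,700.00 * 1.560125 = $51,016.10

$51,016.10


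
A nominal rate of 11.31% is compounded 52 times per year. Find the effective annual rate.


Formula: EAR = (1 + r/m)^m - 1
Period rate: r/m = 0.1131 / 52 = 0.002175
Compounding: (1 + 0.002175)^52 = 1.119606
EAR = 1.119606 - 1 = 0.119606

0.119606


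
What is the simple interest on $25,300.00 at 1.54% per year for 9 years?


Formula: I = P * r * t
Substituting: I = $25,300.00 * 0.0154 * 9
Step: I = $25,300.00 * 0.1386
I = $3,506.58

$3,506.58


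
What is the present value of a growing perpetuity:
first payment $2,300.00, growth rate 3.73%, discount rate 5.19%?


Formula: PV = C / (r - g)
Spread: r - g = 0.0519 - 0.0373 = 0.0146
Substituting: PV = $2,300.00 / 0.0146
PV = $157,534.25

$157,534.25


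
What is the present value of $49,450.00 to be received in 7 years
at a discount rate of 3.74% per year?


Formula: PV = FV / (1 + r)^n
Substituting: PV = $49,450.00 / (1 + 0.0374)^7
Discount factor: (1.0374)^7 = 1.293075
PV = $49,450.00 / 1.293075 = $38,242.18

$38,242.18


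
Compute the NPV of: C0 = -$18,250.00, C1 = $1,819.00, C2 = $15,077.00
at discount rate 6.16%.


Formula: NPV = C0 + C1/(1+r) + C2/(1+r)^2
Discount C1: $1,819.00 / (1 + 0.0616) = $1,713.45
Discount C2: $15,077.00 / (1 + 0.0616)^2 = $13,378.06
NPV = -$18,250.00 + $1,713.45 + $13,378.06 = -$3,158.49

-$3,158.49


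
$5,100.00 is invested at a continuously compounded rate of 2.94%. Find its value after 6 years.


Formula: FV = P * e^(r*t)
Exponent: r*t = 0.0294 * 6 = 0.1764
e^(0.1764) = 1.192915
FV = $5,100.00 * 1.192915 = $6,083.87

$6,083.87


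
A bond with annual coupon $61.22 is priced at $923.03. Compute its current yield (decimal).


Formula: Current yield = annual coupon / price
Substituting: CY = $61.22 / $923.03
CY = 0.066325

0.066325


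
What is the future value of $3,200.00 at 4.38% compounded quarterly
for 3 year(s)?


Formula: FV = P * (1 + r/m)^(m*t)
Period rate: r/m = 0.0438 / 4 = 0.01095
Total periods: m*t = 4 * 3 = 12
Growth factor: (1 + 0.01095)^12 = 1.13961
FV = $3,200.00 * 1.13961 = $3,646.75

$3,646.75


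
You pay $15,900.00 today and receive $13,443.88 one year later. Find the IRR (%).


Formula: IRR = C1/C0 - 1
Substituting: IRR = $13,443.88 / $15,900.00 - 1
Ratio: 0.845527 - 1 = -0.154473
IRR = -15.4473%

-15.4473%


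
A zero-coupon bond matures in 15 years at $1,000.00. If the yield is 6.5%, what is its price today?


Formula: Price = FV / (1 + r)^n
Substituting: Price = $1,000.00 / (1 + 0.065)^15
Discount factor: (1.065)^15 = 2.571841
Price = $1,000.00 / 2.571841 = $388.83

$388.83


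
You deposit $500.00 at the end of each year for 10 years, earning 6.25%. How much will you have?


Formula: FV = PMT * ((1+r)^n - 1) / r
Growth factor: (1 + 0.0625)^10 = 1.833536
Numerator: 1.833536 - 1 = 0.833536
FV = $500.00 * 0.833536 / 0.0625 = $6,668.29

$6,668.29


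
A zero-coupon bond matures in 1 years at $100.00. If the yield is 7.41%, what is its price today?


Formula: Price = FV / (1 + r)^n
Substituting: Price = $100.00 / (1 + 0.0741)^1
Discount factor: (1.0741)^1 = 1.0741
Price = $100.00 / 1.0741 = $93.10

$93.10


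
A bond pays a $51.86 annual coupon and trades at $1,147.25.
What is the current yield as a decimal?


Formula: Current yield = annual coupon / price
Substituting: CY = $51.86 / $1,147.25
CY = 0.045204

0.045204


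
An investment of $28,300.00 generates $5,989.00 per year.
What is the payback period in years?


Formula: Payback = investment / annual cash flow
Substituting: Payback = $28,300.00 / $5,989.00
Payback = 4.7253 years

4.7253 years


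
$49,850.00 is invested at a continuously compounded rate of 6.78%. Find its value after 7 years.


Formula: FV = P * e^(r*t)
Exponent: r*t = 0.0678 * 7 = 0.4746
e^(0.4746) = 1.607371
FV = $49,850.00 * 1.607371 = $80,127.45

$80,127.45


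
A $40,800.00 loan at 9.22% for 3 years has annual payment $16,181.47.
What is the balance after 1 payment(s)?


Formula: Balance = PV*(1+r)^k - PMT*((1+r)^k - 1)/r
Growth: (1 + 0.0922)^1 = 1.0922
Accumulated factor: ((1+r)^k - 1)/r = 1.0
Balance = $40,800.00 * 1.0922 - $16,181.47 * 1.0
Balance = $28,380.29

$28,380.29


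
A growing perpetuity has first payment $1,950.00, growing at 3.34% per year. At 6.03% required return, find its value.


Formula: PV = C / (r - g)
Spread: r - g = 0.0603 - 0.0334 = 0.0269
Substituting: PV = $1,950.00 / 0.0269
PV = $72,490.71

$72,490.71


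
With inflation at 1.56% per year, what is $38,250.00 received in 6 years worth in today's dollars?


Formula: Real value = nominal / (1 + inflation)^years
Price level: (1 + 0.0156)^6 = 1.097327
Real value = $38,250.00 / 1.097327 = $34,857.42

$34,857.42


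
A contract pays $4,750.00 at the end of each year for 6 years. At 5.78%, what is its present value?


Formula: PV = PMT * (1 - (1+r)^(-n)) / r
Discount factor: (1 + 0.0578)^(-6) = 0.713803
Bracket: 1 - 0.713803 = 0.286197
PV = $4,750.00 * 0.286197 / 0.0578 = $23,519.62

$23,519.62


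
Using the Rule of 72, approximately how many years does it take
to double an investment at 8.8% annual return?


Formula: Years ≈ 72 / r
Substituting: Years ≈ 72 / 8.8
Years ≈ 8.2

8.2 years


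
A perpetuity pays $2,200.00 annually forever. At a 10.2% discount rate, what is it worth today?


Formula: PV = C / r
Substituting: PV = $2,200.00 / 0.102
PV = $21,568.63

$21,568.63


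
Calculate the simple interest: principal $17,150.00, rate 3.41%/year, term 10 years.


Formula: I = P * r * t
Substituting: I = $17,150.00 * 0.0341 * 10
Step: I = $17,150.00 * 0.341
I = $5,848.15

$5,848.15


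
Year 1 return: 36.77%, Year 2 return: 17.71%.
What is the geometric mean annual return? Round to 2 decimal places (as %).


Formula: Geometric mean = ((1+r1)*(1+r2))^(1/2) - 1
Product: (1 + 0.3677) * (1 + 0.1771) = 1.3677 * 1.1771 = 1.60992
Square root: 1.60992^0.5 = 1.268826
Geometric mean = 1.268826 - 1 = 0.268826
As percentage: 26.88%

26.88%


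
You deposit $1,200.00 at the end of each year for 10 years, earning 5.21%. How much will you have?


Formula: FV = PMT * ((1+r)^n - 1) / r
Growth factor: (1 + 0.0521)^10 = 1.661767
Numerator: 1.661767 - 1 = 0.661767
FV = $1,200.00 * 0.661767 / 0.0521 = $15,242.24

$15,242.24


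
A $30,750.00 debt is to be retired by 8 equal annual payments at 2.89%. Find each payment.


Formula: PMT = PV * r / (1 - (1+r)^(-n))
Denominator: 1 - (1 + 0.0289)^(-8) = 0.203814
Numerator: $30,750.00 * 0.0289 = 888.675
PMT = 888.675 / 0.203814 = $4,360.23

$4,360.23


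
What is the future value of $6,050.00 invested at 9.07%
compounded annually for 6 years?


Formula: FV = P * (1 + r)^n
Substituting: FV = $6,050.00 * (1 + 0.0907)^6
Growth factor: (1.0907)^6 = 1.683573
FV = $6,050.00 * 1.683573 = $10,185.61

$10,185.61


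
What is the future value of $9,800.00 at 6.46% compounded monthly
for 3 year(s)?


Formula: FV = P * (1 + r/m)^(m*t)
Period rate: r/m = 0.0646 / 12 = 0.005383
Total periods: m*t = 12 * 3 = 36
Growth factor: (1 + 0.005383)^36 = 1.213223
FV = $9,800.00 * 1.213223 = $11,889.58

$11,889.58


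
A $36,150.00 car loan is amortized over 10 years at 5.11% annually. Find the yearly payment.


Formula: PMT = PV * r / (1 - (1+r)^(-n))
Denominator: 1 - (1 + 0.0511)^(-10) = 0.392481
Numerator: $36,150.00 * 0.0511 = 1847.265
PMT = 1847.265 / 0.392481 = $4,706.63

$4,706.63


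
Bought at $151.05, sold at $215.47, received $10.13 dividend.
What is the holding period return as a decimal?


Formula: HPR = (P1 - P0 + D) / P0
Gain: $215.47 - $151.05 + $10.13 = $74.55
HPR = $74.55 / $151.05 = 0.4935

0.4935


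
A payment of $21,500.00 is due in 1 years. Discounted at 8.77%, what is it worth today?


Formula: PV = FV / (1 + r)^n
Substituting: PV = $21,500.00 / (1 + 0.0877)^1
Discount factor: (1.0877)^1 = 1.0877
PV = $21,500.00 / 1.0877 = $19,766.48

$19,766.48


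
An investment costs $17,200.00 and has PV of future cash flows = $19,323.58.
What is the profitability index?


Formula: PI = PV(cash flows) / initial investment
Substituting: PI = $19,323.58 / $17,200.00
PI = 1.1235

1.1235


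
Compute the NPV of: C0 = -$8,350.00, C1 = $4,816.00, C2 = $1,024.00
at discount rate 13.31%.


Formula: NPV = C0 + C1/(1+r) + C2/(1+r)^2
Discount C1: $4,816.00 / (1 + 0.1331) = $4,250.29
Discount C2: $1,024.00 / (1 + 0.1331)^2 = $797.56
NPV = -$8,350.00 + $4,250.29 + $797.56 = -$3,302.15

-$3,302.15


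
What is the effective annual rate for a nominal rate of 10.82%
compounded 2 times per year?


Formula: EAR = (1 + r/m)^m - 1
Period rate: r/m = 0.1082 / 2 = 0.0541
Compounding: (1 + 0.0541)^2 = 1.111127
EAR = 1.111127 - 1 = 0.111127

0.111127


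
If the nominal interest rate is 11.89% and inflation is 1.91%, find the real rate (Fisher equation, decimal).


Formula: (1 + r_real) = (1 + r_nom) / (1 + inflation)
Substituting: (1 + r_real) = 1.1189 / 1.0191
(1 + r_real) = 1.09793
r_real = 1.09793 - 1 = 0.09793

0.09793


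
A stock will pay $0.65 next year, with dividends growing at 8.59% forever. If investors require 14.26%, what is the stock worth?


Formula: P = D1 / (r - g)
Spread: r - g = 0.1426 - 0.0859 = 0.0567
Substituting: P = $0.65 / 0.0567
P = $11.46

$11.46


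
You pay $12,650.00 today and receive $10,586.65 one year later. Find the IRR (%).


Formula: IRR = C1/C0 - 1
Substituting: IRR = $10,586.65 / $12,650.00 - 1
Ratio: 0.836889 - 1 = -0.163111
IRR = -16.3111%

-16.3111%


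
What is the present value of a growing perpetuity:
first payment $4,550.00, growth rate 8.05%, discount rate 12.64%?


Formula: PV = C / (r - g)
Spread: r - g = 0.1264 - 0.0805 = 0.0459
Substituting: PV = $4,550.00 / 0.0459
PV = $99,128.54

$99,128.54


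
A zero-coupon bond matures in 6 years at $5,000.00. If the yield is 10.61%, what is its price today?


Formula: Price = FV / (1 + r)^n
Substituting: Price = $5,000.00 / (1 + 0.1061)^6
Discount factor: (1.1061)^6 = 1.831329
Price = $5,000.00 / 1.831329 = $2,730.26

$2,730.26


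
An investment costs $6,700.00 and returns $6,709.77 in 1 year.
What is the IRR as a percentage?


Formula: IRR = C1/C0 - 1
Substituting: IRR = $6,709.77 / $6,700.00 - 1
Ratio: 1.001458 - 1 = 0.001458
IRR = 0.1458%

0.1458%


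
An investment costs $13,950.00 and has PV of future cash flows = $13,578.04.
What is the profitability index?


Formula: PI = PV(cash flows) / initial investment
Substituting: PI = $13,578.04 / $13,950.00
PI = 0.9733

0.9733


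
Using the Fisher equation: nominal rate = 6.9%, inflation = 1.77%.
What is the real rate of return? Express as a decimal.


Formula: (1 + r_real) = (1 + r_nom) / (1 + inflation)
Substituting: (1 + r_real) = 1.069 / 1.0177
(1 + r_real) = 1.050408
r_real = 1.050408 - 1 = 0.050408

0.050408


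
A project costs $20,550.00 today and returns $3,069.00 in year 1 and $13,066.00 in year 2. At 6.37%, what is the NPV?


Formula: NPV = C0 + C1/(1+r) + C2/(1+r)^2
Discount C1: $3,069.00 / (1 + 0.0637) = $2,885.21
Discount C2: $13,066.00 / (1 + 0.0637)^2 = $11,547.94
NPV = -$20,550.00 + $2,885.21 + $11,547.94 = -$6,116.85

-$6,116.85


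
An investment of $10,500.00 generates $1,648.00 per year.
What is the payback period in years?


Formula: Payback = investment / annual cash flow
Substituting: Payback = $10,500.00 / $1,648.00
Payback = 6.3714 years

6.3714 years


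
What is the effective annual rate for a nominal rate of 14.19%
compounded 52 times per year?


Formula: EAR = (1 + r/m)^m - 1
Period rate: r/m = 0.1419 / 52 = 0.002729
Compounding: (1 + 0.002729)^52 = 1.152239
EAR = 1.152239 - 1 = 0.152239

0.152239


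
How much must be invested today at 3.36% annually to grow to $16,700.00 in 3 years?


Formula: PV = FV / (1 + r)^n
Substituting: PV = $16,700.00 / (1 + 0.0336)^3
Discount factor: (1.0336)^3 = 1.104225
PV = $16,700.00 / 1.104225 = $15,123.73

$15,123.73


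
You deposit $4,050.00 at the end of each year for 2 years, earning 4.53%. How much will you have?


Formula: FV = PMT * ((1+r)^n - 1) / r
Growth factor: (1 + 0.0453)^2 = 1.092652
Numerator: 1.092652 - 1 = 0.092652
FV = $4,050.00 * 0.092652 / 0.0453 = $8,283.47

$8,283.47


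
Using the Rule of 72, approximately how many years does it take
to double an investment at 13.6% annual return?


Formula: Years ≈ 72 / r
Substituting: Years ≈ 72 / 13.6
Years ≈ 5.3

5.3 years


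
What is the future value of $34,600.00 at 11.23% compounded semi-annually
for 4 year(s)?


Formula: FV = P * (1 + r/m)^(m*t)
Period rate: r/m = 0.1123 / 2 = 0.05615
Total periods: m*t = 2 * 4 = 8
Growth factor: (1 + 0.05615)^8 = 1.548121
FV = $34,600.00 * 1.548121 = $53,564.98

$53,564.98


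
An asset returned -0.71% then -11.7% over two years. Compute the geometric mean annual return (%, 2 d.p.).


Formula: Geometric mean = ((1+r1)*(1+r2))^(1/2) - 1
Product: (1 + -0.0071) * (1 + -0.117) = 0.9929 * 0.883 = 0.876731
Square root: 0.876731^0.5 = 0.936339
Geometric mean = 0.936339 - 1 = -0.063661
As percentage: -6.37%

-6.37%


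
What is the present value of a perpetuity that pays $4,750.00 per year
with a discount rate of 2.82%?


Formula: PV = C / r
Substituting: PV = $4,750.00 / 0.0282
PV = $168,439.72

$168,439.72


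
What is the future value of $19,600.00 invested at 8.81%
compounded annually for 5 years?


Formula: FV = P * (1 + r)^n
Substituting: FV = $19,600.00 * (1 + 0.0881)^5
Growth factor: (1.0881)^5 = 1.525261
FV = $19,600.00 * 1.525261 = $29,895.11

$29,895.11


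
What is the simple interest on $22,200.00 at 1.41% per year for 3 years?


Formula: I = P * r * t
Substituting: I = $22,200.00 * 0.0141 * 3
Step: I = $22,200.00 * 0.0423
I = $939.06

$939.06


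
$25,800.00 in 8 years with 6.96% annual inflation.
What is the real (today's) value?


Formula: Real value = nominal / (1 + inflation)^years
Price level: (1 + 0.0696)^8 = 1.713054
Real value = $25,800.00 / 1.713054 = $15,060.82

$15,060.82


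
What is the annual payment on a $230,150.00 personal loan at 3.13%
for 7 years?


Formula: PMT = PV * r / (1 - (1+r)^(-n))
Denominator: 1 - (1 + 0.0313)^(-7) = 0.194056
Numerator: $230,150.00 * 0.0313 = 7203.695
PMT = 7203.695 / 0.194056 = $37,121.74

$37,121.74


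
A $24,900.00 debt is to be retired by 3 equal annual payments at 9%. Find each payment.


Formula: PMT = PV * r / (1 - (1+r)^(-n))
Denominator: 1 - (1 + 0.09)^(-3) = 0.227817
Numerator: $24,900.00 * 0.09 = 2241.0
PMT = 2241.0 / 0.227817 = $9,836.86

$9,836.86


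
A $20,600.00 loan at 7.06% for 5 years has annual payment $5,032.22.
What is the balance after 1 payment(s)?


Formula: Balance = PV*(1+r)^k - PMT*((1+r)^k - 1)/r
Growth: (1 + 0.0706)^1 = 1.0706
Accumulated factor: ((1+r)^k - 1)/r = 1.0
Balance = $20,600.00 * 1.0706 - $5,032.22 * 1.0
Balance = $17,022.14

$17,022.14


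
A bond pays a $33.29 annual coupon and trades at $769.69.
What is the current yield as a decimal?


Formula: Current yield = annual coupon / price
Substituting: CY = $33.29 / $769.69
CY = 0.043251

0.043251


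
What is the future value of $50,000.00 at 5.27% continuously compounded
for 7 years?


Formula: FV = P * e^(r*t)
Exponent: r*t = 0.0527 * 7 = 0.3689
e^(0.3689) = 1.446143
FV = $50,000.00 * 1.446143 = $72,307.15

$72,307.15


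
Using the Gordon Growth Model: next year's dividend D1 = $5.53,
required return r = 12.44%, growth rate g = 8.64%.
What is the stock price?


Formula: P = D1 / (r - g)
Spread: r - g = 0.1244 - 0.0864 = 0.038
Substituting: P = $5.53 / 0.038
P = $145.53

$145.53


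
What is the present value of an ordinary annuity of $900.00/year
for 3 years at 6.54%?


Formula: PV = PMT * (1 - (1+r)^(-n)) / r
Discount factor: (1 + 0.0654)^(-3) = 0.826917
Bracket: 1 - 0.826917 = 0.173083
PV = $900.00 * 0.173083 / 0.0654 = $2,381.88

$2,381.88


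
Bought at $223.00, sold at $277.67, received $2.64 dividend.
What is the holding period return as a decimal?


Formula: HPR = (P1 - P0 + D) / P0
Gain: $277.67 - $223.00 + $2.64 = $57.31
HPR = $57.31 / $223.00 = 0.257

0.257


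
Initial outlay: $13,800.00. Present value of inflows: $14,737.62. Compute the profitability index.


Formula: PI = PV(cash flows) / initial investment
Substituting: PI = $14,737.62 / $13,800.00
PI = 1.0679

1.0679


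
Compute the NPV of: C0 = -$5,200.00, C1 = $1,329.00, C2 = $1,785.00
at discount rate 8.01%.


Formula: NPV = C0 + C1/(1+r) + C2/(1+r)^2
Discount C1: $1,329.00 / (1 + 0.0801) = $1,230.44
Discount C2: $1,785.00 / (1 + 0.0801)^2 = $1,530.07
NPV = -$5,200.00 + $1,230.44 + $1,530.07 = -$2,439.49

-$2,439.49


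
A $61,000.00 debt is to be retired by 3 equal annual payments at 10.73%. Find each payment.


Formula: PMT = PV * r / (1 - (1+r)^(-n))
Denominator: 1 - (1 + 0.1073)^(-3) = 0.263447
Numerator: $61,000.00 * 0.1073 = 6545.3
PMT = 6545.3 / 0.263447 = $24,844.86

$24,844.86


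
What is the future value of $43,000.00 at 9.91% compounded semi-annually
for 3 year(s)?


Formula: FV = P * (1 + r/m)^(m*t)
Period rate: r/m = 0.0991 / 2 = 0.04955
Total periods: m*t = 2 * 3 = 6
Growth factor: (1 + 0.04955)^6 = 1.336653
FV = $43,000.00 * 1.336653 = $57,476.09

$57,476.09


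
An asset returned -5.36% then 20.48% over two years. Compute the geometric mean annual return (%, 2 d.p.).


Formula: Geometric mean = ((1+r1)*(1+r2))^(1/2) - 1
Product: (1 + -0.0536) * (1 + 0.2048) = 0.9464 * 1.2048 = 1.140223
Square root: 1.140223^0.5 = 1.067812
Geometric mean = 1.067812 - 1 = 0.067812
As percentage: 6.78%

6.78%
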